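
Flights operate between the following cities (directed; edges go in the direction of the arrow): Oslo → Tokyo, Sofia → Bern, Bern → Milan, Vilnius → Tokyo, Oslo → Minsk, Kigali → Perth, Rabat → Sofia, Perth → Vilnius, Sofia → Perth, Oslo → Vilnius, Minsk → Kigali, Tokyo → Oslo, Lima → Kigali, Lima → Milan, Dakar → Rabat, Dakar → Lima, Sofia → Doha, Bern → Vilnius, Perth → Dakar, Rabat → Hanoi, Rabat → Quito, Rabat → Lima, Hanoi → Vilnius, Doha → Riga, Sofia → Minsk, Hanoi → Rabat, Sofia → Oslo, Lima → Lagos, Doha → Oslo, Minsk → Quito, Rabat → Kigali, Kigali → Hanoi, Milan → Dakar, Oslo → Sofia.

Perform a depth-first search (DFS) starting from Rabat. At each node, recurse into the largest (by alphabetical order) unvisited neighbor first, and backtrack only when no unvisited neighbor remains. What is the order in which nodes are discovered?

Visit Rabat
Rabat → Sofia
Sofia → Perth
Perth → Vilnius
Vilnius → Tokyo
Tokyo → Oslo
Oslo → Minsk
Minsk → Quito
Minsk → Kigali
Kigali → Hanoi
Perth → Dakar
Dakar → Lima
Lima → Milan
Lima → Lagos
Sofia → Doha
Doha → Riga
Sofia → Bern

Rabat, Sofia, Perth, Vilnius, Tokyo, Oslo, Minsk, Quito, Kigali, Hanoi, Dakar, Lima, Milan, Lagos, Doha, Riga, Bern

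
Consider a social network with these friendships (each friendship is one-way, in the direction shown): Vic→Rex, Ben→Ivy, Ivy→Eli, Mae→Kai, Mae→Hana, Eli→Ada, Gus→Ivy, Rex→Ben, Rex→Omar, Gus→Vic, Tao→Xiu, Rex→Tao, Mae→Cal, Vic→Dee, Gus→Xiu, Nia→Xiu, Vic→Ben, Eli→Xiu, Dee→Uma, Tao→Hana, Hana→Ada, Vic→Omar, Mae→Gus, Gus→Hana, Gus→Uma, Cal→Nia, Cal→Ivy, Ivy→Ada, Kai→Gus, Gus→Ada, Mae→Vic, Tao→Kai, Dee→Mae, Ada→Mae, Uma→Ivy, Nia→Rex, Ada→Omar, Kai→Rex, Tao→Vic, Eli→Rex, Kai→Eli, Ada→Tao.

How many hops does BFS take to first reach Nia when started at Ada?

3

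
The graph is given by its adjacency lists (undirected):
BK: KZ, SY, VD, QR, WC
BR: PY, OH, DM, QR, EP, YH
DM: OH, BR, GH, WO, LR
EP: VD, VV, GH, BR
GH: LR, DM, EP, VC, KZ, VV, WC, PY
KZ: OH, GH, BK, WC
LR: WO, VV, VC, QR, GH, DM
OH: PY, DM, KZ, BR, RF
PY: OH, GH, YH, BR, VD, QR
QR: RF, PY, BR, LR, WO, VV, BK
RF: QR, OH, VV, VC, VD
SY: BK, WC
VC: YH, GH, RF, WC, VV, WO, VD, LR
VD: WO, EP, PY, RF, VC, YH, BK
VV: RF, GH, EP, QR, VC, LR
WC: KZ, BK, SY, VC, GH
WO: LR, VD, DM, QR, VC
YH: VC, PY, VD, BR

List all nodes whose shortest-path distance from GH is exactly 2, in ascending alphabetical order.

BK, BR, OH, QR, RF, SY, VD, WO, YH

Level 0: GH
Level 1: DM, EP, KZ, LR, PY, VC, VV, WC
Level 2: BK, BR, OH, QR, RF, SY, VD, WO, YH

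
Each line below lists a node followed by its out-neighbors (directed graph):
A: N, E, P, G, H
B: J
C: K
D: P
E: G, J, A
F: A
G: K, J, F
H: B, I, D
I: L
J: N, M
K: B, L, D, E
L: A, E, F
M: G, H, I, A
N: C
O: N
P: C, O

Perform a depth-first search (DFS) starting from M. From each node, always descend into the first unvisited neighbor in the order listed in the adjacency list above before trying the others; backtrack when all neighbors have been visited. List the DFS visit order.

M G K B J N C L A E P O H I D F

Visit M
M → G
G → K
K → B
B → J
J → N
N → C
K → L
L → A
A → E
A → P
P → O
A → H
H → I
H → D
L → F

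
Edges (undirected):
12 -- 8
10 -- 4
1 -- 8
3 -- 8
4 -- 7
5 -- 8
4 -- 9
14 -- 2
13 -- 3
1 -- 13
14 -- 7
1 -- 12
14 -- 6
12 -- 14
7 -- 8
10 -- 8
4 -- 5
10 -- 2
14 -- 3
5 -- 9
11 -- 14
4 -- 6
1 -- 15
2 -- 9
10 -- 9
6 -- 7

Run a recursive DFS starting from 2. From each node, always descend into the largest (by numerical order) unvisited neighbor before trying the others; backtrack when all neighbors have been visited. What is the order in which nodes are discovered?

2, 14, 12, 8, 10, 9, 5, 4, 7, 6, 3, 13, 1, 15, 11

Visit 2
2 → 14
14 → 12
12 → 8
8 → 10
10 → 9
9 → 5
5 → 4
4 → 7
7 → 6
8 → 3
3 → 13
13 → 1
1 → 15
14 → 11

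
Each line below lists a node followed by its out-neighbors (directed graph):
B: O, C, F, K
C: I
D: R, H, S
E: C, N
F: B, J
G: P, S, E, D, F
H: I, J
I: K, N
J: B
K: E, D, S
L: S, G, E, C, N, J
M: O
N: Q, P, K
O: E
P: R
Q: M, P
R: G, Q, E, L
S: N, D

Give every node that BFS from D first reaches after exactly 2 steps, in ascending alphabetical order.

E, G, I, J, L, N, Q

Level 0: D
Level 1: H, R, S
Level 2: E, G, I, J, L, N, Q
Level 3: B, C, F, K, M, P
Level 4: O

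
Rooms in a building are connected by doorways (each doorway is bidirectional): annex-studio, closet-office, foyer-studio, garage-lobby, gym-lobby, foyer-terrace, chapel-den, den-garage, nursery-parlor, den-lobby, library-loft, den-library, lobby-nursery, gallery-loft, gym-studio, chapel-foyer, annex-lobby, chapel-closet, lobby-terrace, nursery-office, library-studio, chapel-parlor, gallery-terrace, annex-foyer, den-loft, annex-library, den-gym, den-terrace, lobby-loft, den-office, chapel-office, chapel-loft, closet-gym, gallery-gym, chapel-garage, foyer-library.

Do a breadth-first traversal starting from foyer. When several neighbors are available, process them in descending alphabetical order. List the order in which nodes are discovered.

Visit foyer; enqueue terrace, studio, library, chapel, annex → queue [terrace, studio, library, chapel, annex]
Visit terrace; enqueue lobby, gallery, den → queue [studio, library, chapel, annex, lobby, gallery, den]
Visit studio; enqueue gym → queue [library, chapel, annex, lobby, gallery, den, gym]
Visit library; enqueue loft → queue [chapel, annex, lobby, gallery, den, gym, loft]
Visit chapel; enqueue parlor, office, garage, closet → queue [annex, lobby, gallery, den, gym, loft, parlor, office, garage, closet]
Visit annex → queue [lobby, gallery, den, gym, loft, parlor, office, garage, closet]
Visit lobby; enqueue nursery → queue [gallery, den, gym, loft, parlor, office, garage, closet, nursery]
Visit gallery → queue [den, gym, loft, parlor, office, garage, closet, nursery]
Visit den → queue [gym, loft, parlor, office, garage, closet, nursery]
Visit gym → queue [loft, parlor, office, garage, closet, nursery]
Visit loft → queue [parlor, office, garage, closet, nursery]
Visit parlor → queue [office, garage, closet, nursery]
Visit office → queue [garage, closet, nursery]
Visit garage → queue [closet, nursery]
Visit closet → queue [nursery]
Visit nursery → queue []

foyer terrace studio library chapel annex lobby gallery den gym loft parlor office garage closet nursery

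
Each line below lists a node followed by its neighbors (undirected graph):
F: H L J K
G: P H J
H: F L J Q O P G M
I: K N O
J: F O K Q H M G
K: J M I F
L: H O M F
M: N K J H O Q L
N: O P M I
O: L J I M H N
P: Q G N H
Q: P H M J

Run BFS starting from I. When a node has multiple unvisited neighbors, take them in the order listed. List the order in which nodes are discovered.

I, K, N, O, J, M, F, P, L, H, Q, G

Visit I; enqueue K, N, O → queue [K, N, O]
Visit K; enqueue J, M, F → queue [N, O, J, M, F]
Visit N; enqueue P → queue [O, J, M, F, P]
Visit O; enqueue L, H → queue [J, M, F, P, L, H]
Visit J; enqueue Q, G → queue [M, F, P, L, H, Q, G]
Visit M → queue [F, P, L, H, Q, G]
Visit F → queue [P, L, H, Q, G]
Visit P → queue [L, H, Q, G]
Visit L → queue [H, Q, G]
Visit H → queue [Q, G]
Visit Q → queue [G]
Visit G → queue []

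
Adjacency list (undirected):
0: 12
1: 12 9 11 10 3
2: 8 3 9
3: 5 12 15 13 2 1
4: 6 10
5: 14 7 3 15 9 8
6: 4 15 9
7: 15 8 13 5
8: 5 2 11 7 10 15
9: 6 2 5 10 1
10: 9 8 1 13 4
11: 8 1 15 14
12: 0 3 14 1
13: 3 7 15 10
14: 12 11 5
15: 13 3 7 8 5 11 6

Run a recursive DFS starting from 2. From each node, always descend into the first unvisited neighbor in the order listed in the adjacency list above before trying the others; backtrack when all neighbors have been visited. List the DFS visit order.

2 8 5 14 12 0 3 15 13 7 10 9 6 4 1 11

Visit 2
2 → 8
8 → 5
5 → 14
14 → 12
12 → 0
12 → 3
3 → 15
15 → 13
13 → 7
13 → 10
10 → 9
9 → 6
6 → 4
9 → 1
1 → 11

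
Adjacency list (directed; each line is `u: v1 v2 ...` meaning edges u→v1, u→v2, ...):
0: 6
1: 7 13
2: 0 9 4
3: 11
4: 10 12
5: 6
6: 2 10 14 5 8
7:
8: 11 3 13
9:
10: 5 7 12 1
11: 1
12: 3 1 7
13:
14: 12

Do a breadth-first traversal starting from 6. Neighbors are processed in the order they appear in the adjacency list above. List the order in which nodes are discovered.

6 -> 2 -> 10 -> 14 -> 5 -> 8 -> 0 -> 9 -> 4 -> 7 -> 12 -> 1 -> 11 -> 3 -> 13

Visit 6; enqueue 2, 10, 14, 5, 8 → queue [2, 10, 14, 5, 8]
Visit 2; enqueue 0, 9, 4 → queue [10, 14, 5, 8, 0, 9, 4]
Visit 10; enqueue 7, 12, 1 → queue [14, 5, 8, 0, 9, 4, 7, 12, 1]
Visit 14 → queue [5, 8, 0, 9, 4, 7, 12, 1]
Visit 5 → queue [8, 0, 9, 4, 7, 12, 1]
Visit 8; enqueue 11, 3, 13 → queue [0, 9, 4, 7, 12, 1, 11, 3, 13]
Visit 0 → queue [9, 4, 7, 12, 1, 11, 3, 13]
Visit 9 → queue [4, 7, 12, 1, 11, 3, 13]
Visit 4 → queue [7, 12, 1, 11, 3, 13]
Visit 7 → queue [12, 1, 11, 3, 13]
Visit 12 → queue [1, 11, 3, 13]
Visit 1 → queue [11, 3, 13]
Visit 11 → queue [3, 13]
Visit 3 → queue [13]
Visit 13 → queue []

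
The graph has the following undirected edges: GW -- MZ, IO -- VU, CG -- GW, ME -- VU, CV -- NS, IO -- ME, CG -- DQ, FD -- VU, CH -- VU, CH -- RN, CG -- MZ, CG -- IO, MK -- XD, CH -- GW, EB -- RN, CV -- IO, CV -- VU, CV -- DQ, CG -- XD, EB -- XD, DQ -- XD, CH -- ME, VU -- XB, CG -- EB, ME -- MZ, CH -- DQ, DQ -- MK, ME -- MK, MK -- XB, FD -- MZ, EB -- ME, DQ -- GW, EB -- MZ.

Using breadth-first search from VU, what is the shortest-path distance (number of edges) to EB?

2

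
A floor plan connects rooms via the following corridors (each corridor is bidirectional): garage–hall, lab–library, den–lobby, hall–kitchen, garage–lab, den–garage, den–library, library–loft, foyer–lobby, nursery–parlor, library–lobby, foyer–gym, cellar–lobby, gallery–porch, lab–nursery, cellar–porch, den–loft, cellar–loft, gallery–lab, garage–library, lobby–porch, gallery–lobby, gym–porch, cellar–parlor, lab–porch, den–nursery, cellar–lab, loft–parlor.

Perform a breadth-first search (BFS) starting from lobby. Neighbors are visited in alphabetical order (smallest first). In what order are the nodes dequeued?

Visit lobby; enqueue cellar, den, foyer, gallery, library, porch → queue [cellar, den, foyer, gallery, library, porch]
Visit cellar; enqueue lab, loft, parlor → queue [den, foyer, gallery, library, porch, lab, loft, parlor]
Visit den; enqueue garage, nursery → queue [foyer, gallery, library, porch, lab, loft, parlor, garage, nursery]
Visit foyer; enqueue gym → queue [gallery, library, porch, lab, loft, parlor, garage, nursery, gym]
Visit gallery → queue [library, porch, lab, loft, parlor, garage, nursery, gym]
Visit library → queue [porch, lab, loft, parlor, garage, nursery, gym]
Visit porch → queue [lab, loft, parlor, garage, nursery, gym]
Visit lab → queue [loft, parlor, garage, nursery, gym]
Visit loft → queue [parlor, garage, nursery, gym]
Visit parlor → queue [garage, nursery, gym]
Visit garage; enqueue hall → queue [nursery, gym, hall]
Visit nursery → queue [gym, hall]
Visit gym → queue [hall]
Visit hall; enqueue kitchen → queue [kitchen]
Visit kitchen → queue []

lobby -> cellar -> den -> foyer -> gallery -> library -> porch -> lab -> loft -> parlor -> garage -> nursery -> gym -> hall -> kitchen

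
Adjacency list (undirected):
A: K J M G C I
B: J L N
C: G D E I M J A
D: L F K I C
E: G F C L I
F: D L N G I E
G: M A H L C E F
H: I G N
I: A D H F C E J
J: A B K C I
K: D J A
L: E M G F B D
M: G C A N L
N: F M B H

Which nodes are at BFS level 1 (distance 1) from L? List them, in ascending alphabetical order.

B, D, E, F, G, M

Level 0: L
Level 1: B, D, E, F, G, M
Level 2: A, C, H, I, J, K, N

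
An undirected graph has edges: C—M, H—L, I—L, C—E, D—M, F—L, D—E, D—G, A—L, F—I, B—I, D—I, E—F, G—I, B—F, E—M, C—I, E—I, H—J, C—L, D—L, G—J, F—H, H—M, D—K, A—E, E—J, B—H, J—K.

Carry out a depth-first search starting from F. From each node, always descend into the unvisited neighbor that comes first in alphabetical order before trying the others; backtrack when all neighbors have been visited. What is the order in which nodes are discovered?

F B H J E A L C I D G K M

Visit F
F → B
B → H
H → J
J → E
E → A
A → L
L → C
C → I
I → D
D → G
D → K
D → M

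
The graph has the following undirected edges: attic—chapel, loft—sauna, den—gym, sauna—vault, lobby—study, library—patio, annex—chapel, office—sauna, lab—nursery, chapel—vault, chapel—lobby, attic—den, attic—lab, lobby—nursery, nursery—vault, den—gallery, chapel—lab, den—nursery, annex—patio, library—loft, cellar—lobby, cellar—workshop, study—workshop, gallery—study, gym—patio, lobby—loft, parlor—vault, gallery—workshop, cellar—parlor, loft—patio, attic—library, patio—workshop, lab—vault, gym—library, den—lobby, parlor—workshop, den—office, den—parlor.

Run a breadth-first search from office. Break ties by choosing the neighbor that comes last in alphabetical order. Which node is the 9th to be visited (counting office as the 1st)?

gym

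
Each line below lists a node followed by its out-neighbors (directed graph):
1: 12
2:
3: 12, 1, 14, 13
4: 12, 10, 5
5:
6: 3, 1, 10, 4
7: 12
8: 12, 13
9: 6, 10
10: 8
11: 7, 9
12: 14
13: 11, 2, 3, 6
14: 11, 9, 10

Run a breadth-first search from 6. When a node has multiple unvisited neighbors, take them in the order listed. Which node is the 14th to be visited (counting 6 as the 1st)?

7

Visit 6; enqueue 3, 1, 10, 4 → queue [3, 1, 10, 4]
Visit 3; enqueue 12, 14, 13 → queue [1, 10, 4, 12, 14, 13]
Visit 1 → queue [10, 4, 12, 14, 13]
Visit 10; enqueue 8 → queue [4, 12, 14, 13, 8]
Visit 4; enqueue 5 → queue [12, 14, 13, 8, 5]
Visit 12 → queue [14, 13, 8, 5]
Visit 14; enqueue 11, 9 → queue [13, 8, 5, 11, 9]
Visit 13; enqueue 2 → queue [8, 5, 11, 9, 2]
Visit 8 → queue [5, 11, 9, 2]
Visit 5 → queue [11, 9, 2]
Visit 11; enqueue 7 → queue [9, 2, 7]
Visit 9 → queue [2, 7]
Visit 2 → queue [7]
Visit 7 → queue []

Visit order: 6, 3, 1, 10, 4, 12, 14, 13, 8, 5, 11, 9, 2, 7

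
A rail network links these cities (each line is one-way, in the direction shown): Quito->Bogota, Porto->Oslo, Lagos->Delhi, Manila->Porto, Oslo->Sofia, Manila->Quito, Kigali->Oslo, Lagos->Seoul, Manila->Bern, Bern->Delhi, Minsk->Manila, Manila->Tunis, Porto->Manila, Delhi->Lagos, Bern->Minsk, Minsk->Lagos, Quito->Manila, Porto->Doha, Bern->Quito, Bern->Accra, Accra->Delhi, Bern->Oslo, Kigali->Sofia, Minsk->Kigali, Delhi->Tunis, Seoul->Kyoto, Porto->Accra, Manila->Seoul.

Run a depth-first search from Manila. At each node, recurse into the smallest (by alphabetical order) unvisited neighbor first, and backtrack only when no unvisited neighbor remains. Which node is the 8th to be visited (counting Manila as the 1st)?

Tunis

Visit Manila
Manila → Bern
Bern → Accra
Accra → Delhi
Delhi → Lagos
Lagos → Seoul
Seoul → Kyoto
Delhi → Tunis
Bern → Minsk
Minsk → Kigali
Kigali → Oslo
Oslo → Sofia
Bern → Quito
Quito → Bogota
Manila → Porto
Porto → Doha

Visit order: Manila, Bern, Accra, Delhi, Lagos, Seoul, Kyoto, Tunis, Minsk, Kigali, Oslo, Sofia, Quito, Bogota, Porto, Doha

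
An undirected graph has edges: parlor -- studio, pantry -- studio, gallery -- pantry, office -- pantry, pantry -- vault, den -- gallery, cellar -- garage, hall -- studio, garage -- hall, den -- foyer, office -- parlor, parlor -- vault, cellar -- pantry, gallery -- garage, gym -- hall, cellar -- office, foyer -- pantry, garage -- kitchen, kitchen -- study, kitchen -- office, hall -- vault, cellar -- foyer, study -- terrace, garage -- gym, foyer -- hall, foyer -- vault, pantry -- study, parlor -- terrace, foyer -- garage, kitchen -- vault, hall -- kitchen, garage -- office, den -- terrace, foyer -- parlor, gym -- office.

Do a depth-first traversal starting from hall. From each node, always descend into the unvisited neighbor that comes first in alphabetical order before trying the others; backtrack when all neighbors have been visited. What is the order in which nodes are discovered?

Visit hall
hall → foyer
foyer → cellar
cellar → garage
garage → gallery
gallery → den
den → terrace
terrace → parlor
parlor → office
office → gym
office → kitchen
kitchen → study
study → pantry
pantry → studio
pantry → vault

hall -> foyer -> cellar -> garage -> gallery -> den -> terrace -> parlor -> office -> gym -> kitchen -> study -> pantry -> studio -> vault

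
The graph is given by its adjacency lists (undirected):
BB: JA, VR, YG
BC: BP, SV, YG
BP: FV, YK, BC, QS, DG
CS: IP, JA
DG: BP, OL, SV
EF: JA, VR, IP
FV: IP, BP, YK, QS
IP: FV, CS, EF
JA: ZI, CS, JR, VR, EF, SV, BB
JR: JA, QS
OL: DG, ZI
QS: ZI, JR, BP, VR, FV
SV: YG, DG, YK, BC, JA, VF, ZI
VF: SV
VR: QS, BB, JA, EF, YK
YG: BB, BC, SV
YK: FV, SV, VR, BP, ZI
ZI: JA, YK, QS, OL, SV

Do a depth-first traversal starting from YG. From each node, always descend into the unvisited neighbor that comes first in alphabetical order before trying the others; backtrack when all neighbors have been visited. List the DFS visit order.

Visit YG
YG → BB
BB → JA
JA → CS
CS → IP
IP → EF
EF → VR
VR → QS
QS → BP
BP → BC
BC → SV
SV → DG
DG → OL
OL → ZI
ZI → YK
YK → FV
SV → VF
QS → JR

YG BB JA CS IP EF VR QS BP BC SV DG OL ZI YK FV VF JR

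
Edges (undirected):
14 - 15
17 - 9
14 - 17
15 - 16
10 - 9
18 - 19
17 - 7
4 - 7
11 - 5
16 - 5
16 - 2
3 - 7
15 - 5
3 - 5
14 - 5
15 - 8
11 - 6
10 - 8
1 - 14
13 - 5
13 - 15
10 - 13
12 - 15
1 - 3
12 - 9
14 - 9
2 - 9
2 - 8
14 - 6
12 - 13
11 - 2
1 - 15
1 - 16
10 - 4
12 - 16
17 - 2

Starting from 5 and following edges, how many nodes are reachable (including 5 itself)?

17

BFS from 5 visits: 5, 3, 11, 13, 14, 15, 16, 1, 7, 2, 6, 10, 12, 9, 17, 8, 4
Reachable nodes: 17 of 19 total.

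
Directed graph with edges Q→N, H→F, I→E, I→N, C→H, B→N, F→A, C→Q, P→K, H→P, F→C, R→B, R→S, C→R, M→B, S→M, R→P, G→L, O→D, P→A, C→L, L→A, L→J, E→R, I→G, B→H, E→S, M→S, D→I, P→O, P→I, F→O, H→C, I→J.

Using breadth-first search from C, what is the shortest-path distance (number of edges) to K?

3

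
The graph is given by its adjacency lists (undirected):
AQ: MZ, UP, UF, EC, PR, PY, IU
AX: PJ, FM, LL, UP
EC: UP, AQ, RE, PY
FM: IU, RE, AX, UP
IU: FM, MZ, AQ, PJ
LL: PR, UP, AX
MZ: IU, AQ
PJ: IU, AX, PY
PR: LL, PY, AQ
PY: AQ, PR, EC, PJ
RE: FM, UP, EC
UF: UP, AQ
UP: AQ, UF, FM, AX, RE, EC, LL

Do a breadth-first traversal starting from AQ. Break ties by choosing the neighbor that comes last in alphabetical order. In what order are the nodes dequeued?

AQ → UP → UF → PY → PR → MZ → IU → EC → RE → LL → FM → AX → PJ

Visit AQ; enqueue UP, UF, PY, PR, MZ, IU, EC → queue [UP, UF, PY, PR, MZ, IU, EC]
Visit UP; enqueue RE, LL, FM, AX → queue [UF, PY, PR, MZ, IU, EC, RE, LL, FM, AX]
Visit UF → queue [PY, PR, MZ, IU, EC, RE, LL, FM, AX]
Visit PY; enqueue PJ → queue [PR, MZ, IU, EC, RE, LL, FM, AX, PJ]
Visit PR → queue [MZ, IU, EC, RE, LL, FM, AX, PJ]
Visit MZ → queue [IU, EC, RE, LL, FM, AX, PJ]
Visit IU → queue [EC, RE, LL, FM, AX, PJ]
Visit EC → queue [RE, LL, FM, AX, PJ]
Visit RE → queue [LL, FM, AX, PJ]
Visit LL → queue [FM, AX, PJ]
Visit FM → queue [AX, PJ]
Visit AX → queue [PJ]
Visit PJ → queue []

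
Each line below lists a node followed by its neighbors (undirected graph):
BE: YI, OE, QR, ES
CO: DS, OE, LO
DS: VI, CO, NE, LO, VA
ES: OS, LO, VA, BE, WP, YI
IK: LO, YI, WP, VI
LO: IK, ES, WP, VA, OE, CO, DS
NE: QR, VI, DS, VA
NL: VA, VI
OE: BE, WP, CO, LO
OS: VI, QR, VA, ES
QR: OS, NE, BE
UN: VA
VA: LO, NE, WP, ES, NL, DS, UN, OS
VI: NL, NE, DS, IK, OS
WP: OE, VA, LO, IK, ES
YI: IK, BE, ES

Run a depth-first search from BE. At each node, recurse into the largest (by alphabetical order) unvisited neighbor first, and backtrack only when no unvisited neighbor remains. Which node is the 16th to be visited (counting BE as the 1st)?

ES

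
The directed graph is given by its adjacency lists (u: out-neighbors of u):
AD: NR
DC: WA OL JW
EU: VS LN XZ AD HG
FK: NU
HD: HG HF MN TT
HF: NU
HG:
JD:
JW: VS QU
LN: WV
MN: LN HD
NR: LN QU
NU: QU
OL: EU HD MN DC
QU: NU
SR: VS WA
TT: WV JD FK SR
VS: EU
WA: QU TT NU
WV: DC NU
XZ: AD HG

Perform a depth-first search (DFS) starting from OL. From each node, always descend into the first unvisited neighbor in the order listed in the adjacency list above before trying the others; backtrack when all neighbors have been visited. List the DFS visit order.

OL, EU, VS, LN, WV, DC, WA, QU, NU, TT, JD, FK, SR, JW, XZ, AD, NR, HG, HD, HF, MN

Visit OL
OL → EU
EU → VS
EU → LN
LN → WV
WV → DC
DC → WA
WA → QU
QU → NU
WA → TT
TT → JD
TT → FK
TT → SR
DC → JW
EU → XZ
XZ → AD
AD → NR
XZ → HG
OL → HD
HD → HF
HD → MN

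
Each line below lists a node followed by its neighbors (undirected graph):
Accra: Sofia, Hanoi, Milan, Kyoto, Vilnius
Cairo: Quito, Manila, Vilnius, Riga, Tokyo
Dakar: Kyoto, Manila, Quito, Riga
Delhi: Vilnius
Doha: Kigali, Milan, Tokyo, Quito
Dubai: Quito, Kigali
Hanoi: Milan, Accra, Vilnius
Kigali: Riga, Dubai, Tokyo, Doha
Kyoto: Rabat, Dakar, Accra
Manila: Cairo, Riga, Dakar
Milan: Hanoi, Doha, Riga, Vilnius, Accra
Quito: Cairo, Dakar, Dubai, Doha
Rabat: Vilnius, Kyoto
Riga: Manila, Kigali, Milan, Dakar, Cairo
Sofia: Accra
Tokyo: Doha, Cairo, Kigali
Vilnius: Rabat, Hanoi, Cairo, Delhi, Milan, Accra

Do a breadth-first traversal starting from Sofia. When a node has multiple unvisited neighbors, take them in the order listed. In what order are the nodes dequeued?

Sofia Accra Hanoi Milan Kyoto Vilnius Doha Riga Rabat Dakar Cairo Delhi Kigali Tokyo Quito Manila Dubai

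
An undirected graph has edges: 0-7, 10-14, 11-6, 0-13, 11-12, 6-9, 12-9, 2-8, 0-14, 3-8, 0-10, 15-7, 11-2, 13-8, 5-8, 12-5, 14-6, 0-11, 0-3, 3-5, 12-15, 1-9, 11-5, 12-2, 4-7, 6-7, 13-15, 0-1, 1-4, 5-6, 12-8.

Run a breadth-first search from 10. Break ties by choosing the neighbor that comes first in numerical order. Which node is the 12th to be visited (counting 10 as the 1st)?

5

Visit 10; enqueue 0, 14 → queue [0, 14]
Visit 0; enqueue 1, 3, 7, 11, 13 → queue [14, 1, 3, 7, 11, 13]
Visit 14; enqueue 6 → queue [1, 3, 7, 11, 13, 6]
Visit 1; enqueue 4, 9 → queue [3, 7, 11, 13, 6, 4, 9]
Visit 3; enqueue 5, 8 → queue [7, 11, 13, 6, 4, 9, 5, 8]
Visit 7; enqueue 15 → queue [11, 13, 6, 4, 9, 5, 8, 15]
Visit 11; enqueue 2, 12 → queue [13, 6, 4, 9, 5, 8, 15, 2, 12]
Visit 13 → queue [6, 4, 9, 5, 8, 15, 2, 12]
Visit 6 → queue [4, 9, 5, 8, 15, 2, 12]
Visit 4 → queue [9, 5, 8, 15, 2, 12]
Visit 9 → queue [5, 8, 15, 2, 12]
Visit 5 → queue [8, 15, 2, 12]
Visit 8 → queue [15, 2, 12]
Visit 15 → queue [2, 12]
Visit 2 → queue [12]
Visit 12 → queue []

Visit order: 10, 0, 14, 1, 3, 7, 11, 13, 6, 4, 9, 5, 8, 15, 2, 12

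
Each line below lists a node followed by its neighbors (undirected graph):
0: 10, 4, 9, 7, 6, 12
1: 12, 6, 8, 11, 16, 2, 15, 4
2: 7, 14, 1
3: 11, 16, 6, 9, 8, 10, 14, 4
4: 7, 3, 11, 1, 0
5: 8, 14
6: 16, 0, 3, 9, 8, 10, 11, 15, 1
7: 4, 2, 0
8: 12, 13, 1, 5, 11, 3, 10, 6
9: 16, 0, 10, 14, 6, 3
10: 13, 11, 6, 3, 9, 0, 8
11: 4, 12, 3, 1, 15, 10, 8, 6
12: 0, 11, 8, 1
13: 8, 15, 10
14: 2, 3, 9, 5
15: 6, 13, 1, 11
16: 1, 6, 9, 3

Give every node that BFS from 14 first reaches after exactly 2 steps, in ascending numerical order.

Level 0: 14
Level 1: 2, 3, 5, 9
Level 2: 0, 1, 4, 6, 7, 8, 10, 11, 16
Level 3: 12, 13, 15

0, 1, 4, 6, 7, 8, 10, 11, 16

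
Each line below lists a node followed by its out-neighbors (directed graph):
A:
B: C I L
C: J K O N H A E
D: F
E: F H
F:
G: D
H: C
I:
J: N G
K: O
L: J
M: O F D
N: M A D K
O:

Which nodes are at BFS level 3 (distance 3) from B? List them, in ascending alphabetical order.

Level 0: B
Level 1: C, I, L
Level 2: A, E, H, J, K, N, O
Level 3: D, F, G, M

D, F, G, M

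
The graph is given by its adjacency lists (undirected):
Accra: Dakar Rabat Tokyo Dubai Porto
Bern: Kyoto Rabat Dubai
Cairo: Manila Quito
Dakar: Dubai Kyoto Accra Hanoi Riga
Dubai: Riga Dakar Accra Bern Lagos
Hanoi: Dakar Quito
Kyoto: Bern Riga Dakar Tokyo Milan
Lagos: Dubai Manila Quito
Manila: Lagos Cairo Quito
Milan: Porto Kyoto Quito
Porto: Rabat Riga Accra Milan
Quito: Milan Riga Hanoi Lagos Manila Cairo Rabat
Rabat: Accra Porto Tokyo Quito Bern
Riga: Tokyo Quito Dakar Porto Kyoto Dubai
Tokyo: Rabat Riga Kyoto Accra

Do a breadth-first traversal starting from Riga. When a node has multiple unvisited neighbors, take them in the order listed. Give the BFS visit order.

Riga -> Tokyo -> Quito -> Dakar -> Porto -> Kyoto -> Dubai -> Rabat -> Accra -> Milan -> Hanoi -> Lagos -> Manila -> Cairo -> Bern

Visit Riga; enqueue Tokyo, Quito, Dakar, Porto, Kyoto, Dubai → queue [Tokyo, Quito, Dakar, Porto, Kyoto, Dubai]
Visit Tokyo; enqueue Rabat, Accra → queue [Quito, Dakar, Porto, Kyoto, Dubai, Rabat, Accra]
Visit Quito; enqueue Milan, Hanoi, Lagos, Manila, Cairo → queue [Dakar, Porto, Kyoto, Dubai, Rabat, Accra, Milan, Hanoi, Lagos, Manila, Cairo]
Visit Dakar → queue [Porto, Kyoto, Dubai, Rabat, Accra, Milan, Hanoi, Lagos, Manila, Cairo]
Visit Porto → queue [Kyoto, Dubai, Rabat, Accra, Milan, Hanoi, Lagos, Manila, Cairo]
Visit Kyoto; enqueue Bern → queue [Dubai, Rabat, Accra, Milan, Hanoi, Lagos, Manila, Cairo, Bern]
Visit Dubai → queue [Rabat, Accra, Milan, Hanoi, Lagos, Manila, Cairo, Bern]
Visit Rabat → queue [Accra, Milan, Hanoi, Lagos, Manila, Cairo, Bern]
Visit Accra → queue [Milan, Hanoi, Lagos, Manila, Cairo, Bern]
Visit Milan → queue [Hanoi, Lagos, Manila, Cairo, Bern]
Visit Hanoi → queue [Lagos, Manila, Cairo, Bern]
Visit Lagos → queue [Manila, Cairo, Bern]
Visit Manila → queue [Cairo, Bern]
Visit Cairo → queue [Bern]
Visit Bern → queue []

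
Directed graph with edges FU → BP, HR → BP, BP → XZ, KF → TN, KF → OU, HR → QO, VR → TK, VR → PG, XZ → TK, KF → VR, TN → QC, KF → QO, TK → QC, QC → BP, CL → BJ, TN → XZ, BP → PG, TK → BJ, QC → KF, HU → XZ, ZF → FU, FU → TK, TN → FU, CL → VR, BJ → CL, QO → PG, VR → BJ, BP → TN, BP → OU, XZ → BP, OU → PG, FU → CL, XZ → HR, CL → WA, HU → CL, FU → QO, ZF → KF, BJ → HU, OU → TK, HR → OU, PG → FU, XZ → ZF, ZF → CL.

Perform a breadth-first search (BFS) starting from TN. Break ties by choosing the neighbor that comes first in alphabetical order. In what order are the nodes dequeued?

TN → FU → QC → XZ → BP → CL → QO → TK → KF → HR → ZF → OU → PG → BJ → VR → WA → HU

Visit TN; enqueue FU, QC, XZ → queue [FU, QC, XZ]
Visit FU; enqueue BP, CL, QO, TK → queue [QC, XZ, BP, CL, QO, TK]
Visit QC; enqueue KF → queue [XZ, BP, CL, QO, TK, KF]
Visit XZ; enqueue HR, ZF → queue [BP, CL, QO, TK, KF, HR, ZF]
Visit BP; enqueue OU, PG → queue [CL, QO, TK, KF, HR, ZF, OU, PG]
Visit CL; enqueue BJ, VR, WA → queue [QO, TK, KF, HR, ZF, OU, PG, BJ, VR, WA]
Visit QO → queue [TK, KF, HR, ZF, OU, PG, BJ, VR, WA]
Visit TK → queue [KF, HR, ZF, OU, PG, BJ, VR, WA]
Visit KF → queue [HR, ZF, OU, PG, BJ, VR, WA]
Visit HR → queue [ZF, OU, PG, BJ, VR, WA]
Visit ZF → queue [OU, PG, BJ, VR, WA]
Visit OU → queue [PG, BJ, VR, WA]
Visit PG → queue [BJ, VR, WA]
Visit BJ; enqueue HU → queue [VR, WA, HU]
Visit VR → queue [WA, HU]
Visit WA → queue [HU]
Visit HU → queue []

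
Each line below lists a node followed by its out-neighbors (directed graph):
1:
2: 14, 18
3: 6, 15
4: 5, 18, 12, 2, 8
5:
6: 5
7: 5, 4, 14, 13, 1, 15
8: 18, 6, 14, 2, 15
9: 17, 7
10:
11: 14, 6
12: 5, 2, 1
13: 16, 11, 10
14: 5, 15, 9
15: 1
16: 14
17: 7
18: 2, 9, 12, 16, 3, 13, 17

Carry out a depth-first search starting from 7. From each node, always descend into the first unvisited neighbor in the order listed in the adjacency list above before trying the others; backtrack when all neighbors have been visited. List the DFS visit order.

Visit 7
7 → 5
7 → 4
4 → 18
18 → 2
2 → 14
14 → 15
15 → 1
14 → 9
9 → 17
18 → 12
18 → 16
18 → 3
3 → 6
18 → 13
13 → 11
13 → 10
4 → 8

7 → 5 → 4 → 18 → 2 → 14 → 15 → 1 → 9 → 17 → 12 → 16 → 3 → 6 → 13 → 11 → 10 → 8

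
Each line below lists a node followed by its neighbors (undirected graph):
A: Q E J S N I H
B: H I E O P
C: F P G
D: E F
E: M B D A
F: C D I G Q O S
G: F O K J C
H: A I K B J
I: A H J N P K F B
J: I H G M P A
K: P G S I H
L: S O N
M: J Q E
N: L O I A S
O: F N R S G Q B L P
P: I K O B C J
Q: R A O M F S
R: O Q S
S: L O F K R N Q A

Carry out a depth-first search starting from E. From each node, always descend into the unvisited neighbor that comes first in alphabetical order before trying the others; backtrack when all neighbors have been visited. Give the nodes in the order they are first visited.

Visit E
E → A
A → H
H → B
B → I
I → F
F → C
C → G
G → J
J → M
M → Q
Q → O
O → L
L → N
N → S
S → K
K → P
S → R
F → D

E, A, H, B, I, F, C, G, J, M, Q, O, L, N, S, K, P, R, D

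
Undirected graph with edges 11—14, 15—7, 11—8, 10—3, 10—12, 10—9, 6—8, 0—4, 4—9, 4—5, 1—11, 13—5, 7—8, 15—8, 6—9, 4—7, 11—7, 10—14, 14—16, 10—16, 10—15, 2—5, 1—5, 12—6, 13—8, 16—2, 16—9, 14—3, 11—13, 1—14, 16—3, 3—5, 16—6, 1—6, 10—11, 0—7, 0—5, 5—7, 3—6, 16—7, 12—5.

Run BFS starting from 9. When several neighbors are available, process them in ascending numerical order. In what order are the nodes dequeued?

Visit 9; enqueue 4, 6, 10, 16 → queue [4, 6, 10, 16]
Visit 4; enqueue 0, 5, 7 → queue [6, 10, 16, 0, 5, 7]
Visit 6; enqueue 1, 3, 8, 12 → queue [10, 16, 0, 5, 7, 1, 3, 8, 12]
Visit 10; enqueue 11, 14, 15 → queue [16, 0, 5, 7, 1, 3, 8, 12, 11, 14, 15]
Visit 16; enqueue 2 → queue [0, 5, 7, 1, 3, 8, 12, 11, 14, 15, 2]
Visit 0 → queue [5, 7, 1, 3, 8, 12, 11, 14, 15, 2]
Visit 5; enqueue 13 → queue [7, 1, 3, 8, 12, 11, 14, 15, 2, 13]
Visit 7 → queue [1, 3, 8, 12, 11, 14, 15, 2, 13]
Visit 1 → queue [3, 8, 12, 11, 14, 15, 2, 13]
Visit 3 → queue [8, 12, 11, 14, 15, 2, 13]
Visit 8 → queue [12, 11, 14, 15, 2, 13]
Visit 12 → queue [11, 14, 15, 2, 13]
Visit 11 → queue [14, 15, 2, 13]
Visit 14 → queue [15, 2, 13]
Visit 15 → queue [2, 13]
Visit 2 → queue [13]
Visit 13 → queue []

9 -> 4 -> 6 -> 10 -> 16 -> 0 -> 5 -> 7 -> 1 -> 3 -> 8 -> 12 -> 11 -> 14 -> 15 -> 2 -> 13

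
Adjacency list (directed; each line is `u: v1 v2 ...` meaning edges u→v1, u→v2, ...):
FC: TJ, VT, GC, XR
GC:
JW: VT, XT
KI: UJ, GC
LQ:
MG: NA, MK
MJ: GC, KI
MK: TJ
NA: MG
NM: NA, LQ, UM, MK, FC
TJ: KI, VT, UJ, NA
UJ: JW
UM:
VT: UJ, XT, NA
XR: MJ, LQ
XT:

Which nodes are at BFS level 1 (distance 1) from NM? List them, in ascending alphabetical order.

FC, LQ, MK, NA, UM

Level 0: NM
Level 1: FC, LQ, MK, NA, UM
Level 2: GC, MG, TJ, VT, XR
Level 3: KI, MJ, UJ, XT
Level 4: JW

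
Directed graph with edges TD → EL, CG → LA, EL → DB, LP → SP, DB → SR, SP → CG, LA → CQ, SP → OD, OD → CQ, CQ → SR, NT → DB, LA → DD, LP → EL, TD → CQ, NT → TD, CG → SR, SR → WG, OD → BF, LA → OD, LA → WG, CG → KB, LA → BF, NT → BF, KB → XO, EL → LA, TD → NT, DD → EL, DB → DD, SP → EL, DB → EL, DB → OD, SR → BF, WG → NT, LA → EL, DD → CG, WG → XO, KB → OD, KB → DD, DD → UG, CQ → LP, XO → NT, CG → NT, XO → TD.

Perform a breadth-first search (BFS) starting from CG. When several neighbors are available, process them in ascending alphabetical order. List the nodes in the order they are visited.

CG → KB → LA → NT → SR → DD → OD → XO → BF → CQ → EL → WG → DB → TD → UG → LP → SP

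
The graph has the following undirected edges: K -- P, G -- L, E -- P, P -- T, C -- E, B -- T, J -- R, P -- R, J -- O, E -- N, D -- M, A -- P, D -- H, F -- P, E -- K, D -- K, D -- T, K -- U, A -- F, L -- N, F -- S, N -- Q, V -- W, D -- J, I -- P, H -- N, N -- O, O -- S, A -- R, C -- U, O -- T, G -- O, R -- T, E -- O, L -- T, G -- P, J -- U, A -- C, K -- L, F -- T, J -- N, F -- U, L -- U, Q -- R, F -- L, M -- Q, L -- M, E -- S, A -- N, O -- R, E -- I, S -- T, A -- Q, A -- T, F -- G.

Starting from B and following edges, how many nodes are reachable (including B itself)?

BFS from B visits: B, T, A, D, F, L, O, P, R, S, C, N, Q, H, J, K, M, G, U, E, I
Reachable nodes: 21 of 23 total.

21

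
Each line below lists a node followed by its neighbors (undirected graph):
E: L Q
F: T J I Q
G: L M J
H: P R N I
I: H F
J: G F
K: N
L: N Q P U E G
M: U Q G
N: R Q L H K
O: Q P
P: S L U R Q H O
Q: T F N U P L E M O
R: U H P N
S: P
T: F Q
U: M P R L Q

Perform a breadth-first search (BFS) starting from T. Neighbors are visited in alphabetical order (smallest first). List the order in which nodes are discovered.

T → F → Q → I → J → E → L → M → N → O → P → U → H → G → K → R → S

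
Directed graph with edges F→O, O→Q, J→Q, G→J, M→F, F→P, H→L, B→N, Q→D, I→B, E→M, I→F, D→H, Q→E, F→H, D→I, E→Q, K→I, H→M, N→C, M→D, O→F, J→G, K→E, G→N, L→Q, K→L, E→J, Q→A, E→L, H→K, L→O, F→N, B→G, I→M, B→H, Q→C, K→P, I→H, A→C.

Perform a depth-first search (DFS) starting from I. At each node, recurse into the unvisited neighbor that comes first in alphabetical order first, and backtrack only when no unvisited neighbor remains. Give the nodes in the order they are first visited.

I -> B -> G -> J -> Q -> A -> C -> D -> H -> K -> E -> L -> O -> F -> N -> P -> M

Visit I
I → B
B → G
G → J
J → Q
Q → A
A → C
Q → D
D → H
H → K
K → E
E → L
L → O
O → F
F → N
F → P
E → M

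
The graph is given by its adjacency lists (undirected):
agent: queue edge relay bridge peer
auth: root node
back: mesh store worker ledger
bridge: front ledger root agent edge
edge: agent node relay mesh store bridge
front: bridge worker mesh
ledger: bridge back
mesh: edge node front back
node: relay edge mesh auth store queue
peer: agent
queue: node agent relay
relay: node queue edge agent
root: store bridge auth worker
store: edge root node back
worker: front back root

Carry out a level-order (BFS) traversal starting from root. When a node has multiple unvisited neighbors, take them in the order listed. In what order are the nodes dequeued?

Visit root; enqueue store, bridge, auth, worker → queue [store, bridge, auth, worker]
Visit store; enqueue edge, node, back → queue [bridge, auth, worker, edge, node, back]
Visit bridge; enqueue front, ledger, agent → queue [auth, worker, edge, node, back, front, ledger, agent]
Visit auth → queue [worker, edge, node, back, front, ledger, agent]
Visit worker → queue [edge, node, back, front, ledger, agent]
Visit edge; enqueue relay, mesh → queue [node, back, front, ledger, agent, relay, mesh]
Visit node; enqueue queue → queue [back, front, ledger, agent, relay, mesh, queue]
Visit back → queue [front, ledger, agent, relay, mesh, queue]
Visit front → queue [ledger, agent, relay, mesh, queue]
Visit ledger → queue [agent, relay, mesh, queue]
Visit agent; enqueue peer → queue [relay, mesh, queue, peer]
Visit relay → queue [mesh, queue, peer]
Visit mesh → queue [queue, peer]
Visit queue → queue [peer]
Visit peer → queue []

root store bridge auth worker edge node back front ledger agent relay mesh queue peer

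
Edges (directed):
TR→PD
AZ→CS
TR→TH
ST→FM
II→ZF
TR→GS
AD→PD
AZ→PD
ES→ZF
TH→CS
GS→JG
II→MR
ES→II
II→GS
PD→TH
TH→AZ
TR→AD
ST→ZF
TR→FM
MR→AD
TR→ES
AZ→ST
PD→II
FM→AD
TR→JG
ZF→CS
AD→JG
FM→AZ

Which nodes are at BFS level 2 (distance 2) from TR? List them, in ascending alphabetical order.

AZ, CS, II, ZF

Level 0: TR
Level 1: AD, ES, FM, GS, JG, PD, TH
Level 2: AZ, CS, II, ZF
Level 3: MR, ST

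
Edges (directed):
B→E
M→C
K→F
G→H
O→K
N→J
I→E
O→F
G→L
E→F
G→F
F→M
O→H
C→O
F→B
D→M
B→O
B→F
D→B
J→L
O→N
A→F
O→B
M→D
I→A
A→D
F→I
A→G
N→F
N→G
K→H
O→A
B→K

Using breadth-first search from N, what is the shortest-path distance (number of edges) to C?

3

Level 0: N
Level 1: F, G, J
Level 2: B, H, I, L, M
Level 3: A, C, D, E, K, O
C first appears at level 3.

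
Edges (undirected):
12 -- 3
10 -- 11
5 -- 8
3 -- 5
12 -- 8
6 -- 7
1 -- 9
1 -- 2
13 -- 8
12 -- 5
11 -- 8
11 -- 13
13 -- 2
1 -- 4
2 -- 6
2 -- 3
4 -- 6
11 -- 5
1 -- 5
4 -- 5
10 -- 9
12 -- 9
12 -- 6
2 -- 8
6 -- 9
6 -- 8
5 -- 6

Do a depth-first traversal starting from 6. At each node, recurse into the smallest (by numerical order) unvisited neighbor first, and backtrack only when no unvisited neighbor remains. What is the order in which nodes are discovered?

6 → 2 → 1 → 4 → 5 → 3 → 12 → 8 → 11 → 10 → 9 → 13 → 7

Visit 6
6 → 2
2 → 1
1 → 4
4 → 5
5 → 3
3 → 12
12 → 8
8 → 11
11 → 10
10 → 9
11 → 13
6 → 7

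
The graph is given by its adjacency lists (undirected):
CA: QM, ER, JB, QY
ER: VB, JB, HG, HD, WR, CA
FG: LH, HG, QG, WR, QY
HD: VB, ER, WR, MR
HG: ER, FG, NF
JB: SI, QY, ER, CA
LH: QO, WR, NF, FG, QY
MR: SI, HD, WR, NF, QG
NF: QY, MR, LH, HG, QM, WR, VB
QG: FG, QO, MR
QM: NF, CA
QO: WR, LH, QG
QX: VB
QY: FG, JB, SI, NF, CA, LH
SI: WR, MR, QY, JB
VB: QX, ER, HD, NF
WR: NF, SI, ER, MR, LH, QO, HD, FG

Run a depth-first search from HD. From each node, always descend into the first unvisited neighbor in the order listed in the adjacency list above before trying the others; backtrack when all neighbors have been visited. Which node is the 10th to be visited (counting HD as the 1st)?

Visit HD
HD → VB
VB → QX
VB → ER
ER → JB
JB → SI
SI → WR
WR → NF
NF → QY
QY → FG
FG → LH
LH → QO
QO → QG
QG → MR
FG → HG
QY → CA
CA → QM

Visit order: HD, VB, QX, ER, JB, SI, WR, NF, QY, FG, LH, QO, QG, MR, HG, CA, QM

FG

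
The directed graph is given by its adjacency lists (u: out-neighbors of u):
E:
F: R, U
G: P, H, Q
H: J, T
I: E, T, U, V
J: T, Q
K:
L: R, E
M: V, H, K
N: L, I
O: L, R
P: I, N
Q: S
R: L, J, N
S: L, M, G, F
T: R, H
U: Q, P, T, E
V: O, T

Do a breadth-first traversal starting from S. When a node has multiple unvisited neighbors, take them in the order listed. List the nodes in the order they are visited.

S → L → M → G → F → R → E → V → H → K → P → Q → U → J → N → O → T → I

Visit S; enqueue L, M, G, F → queue [L, M, G, F]
Visit L; enqueue R, E → queue [M, G, F, R, E]
Visit M; enqueue V, H, K → queue [G, F, R, E, V, H, K]
Visit G; enqueue P, Q → queue [F, R, E, V, H, K, P, Q]
Visit F; enqueue U → queue [R, E, V, H, K, P, Q, U]
Visit R; enqueue J, N → queue [E, V, H, K, P, Q, U, J, N]
Visit E → queue [V, H, K, P, Q, U, J, N]
Visit V; enqueue O, T → queue [H, K, P, Q, U, J, N, O, T]
Visit H → queue [K, P, Q, U, J, N, O, T]
Visit K → queue [P, Q, U, J, N, O, T]
Visit P; enqueue I → queue [Q, U, J, N, O, T, I]
Visit Q → queue [U, J, N, O, T, I]
Visit U → queue [J, N, O, T, I]
Visit J → queue [N, O, T, I]
Visit N → queue [O, T, I]
Visit O → queue [T, I]
Visit T → queue [I]
Visit I → queue []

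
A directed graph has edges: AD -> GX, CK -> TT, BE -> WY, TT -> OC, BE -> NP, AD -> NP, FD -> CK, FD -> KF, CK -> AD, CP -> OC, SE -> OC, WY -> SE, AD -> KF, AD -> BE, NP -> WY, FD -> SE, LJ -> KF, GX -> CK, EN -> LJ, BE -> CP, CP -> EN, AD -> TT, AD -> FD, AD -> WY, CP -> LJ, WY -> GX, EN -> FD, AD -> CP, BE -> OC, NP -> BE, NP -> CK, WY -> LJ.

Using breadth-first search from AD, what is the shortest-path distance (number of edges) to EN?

2

Level 0: AD
Level 1: BE, CP, FD, GX, KF, NP, TT, WY
Level 2: CK, EN, LJ, OC, SE
EN first appears at level 2.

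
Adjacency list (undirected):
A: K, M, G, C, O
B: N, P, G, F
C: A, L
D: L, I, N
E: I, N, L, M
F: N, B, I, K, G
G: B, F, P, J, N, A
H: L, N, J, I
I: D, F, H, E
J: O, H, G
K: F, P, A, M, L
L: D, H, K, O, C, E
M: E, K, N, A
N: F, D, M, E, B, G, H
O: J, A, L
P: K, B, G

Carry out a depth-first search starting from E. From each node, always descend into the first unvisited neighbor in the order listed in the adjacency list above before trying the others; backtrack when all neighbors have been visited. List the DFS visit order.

E -> I -> D -> L -> H -> N -> F -> B -> P -> K -> A -> M -> G -> J -> O -> C

Visit E
E → I
I → D
D → L
L → H
H → N
N → F
F → B
B → P
P → K
K → A
A → M
A → G
G → J
J → O
A → C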